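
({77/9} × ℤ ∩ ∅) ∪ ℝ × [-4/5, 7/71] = ℝ × [-4/5, 7/71]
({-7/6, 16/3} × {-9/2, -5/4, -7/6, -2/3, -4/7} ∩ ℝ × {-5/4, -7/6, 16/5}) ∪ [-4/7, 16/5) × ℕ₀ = ({-7/6, 16/3} × {-5/4, -7/6}) ∪ ([-4/7, 16/5) × ℕ₀)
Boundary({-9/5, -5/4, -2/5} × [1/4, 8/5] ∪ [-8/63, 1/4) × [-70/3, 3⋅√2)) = ({-9/5, -5/4, -2/5} × [1/4, 8/5]) ∪ ({-8/63, 1/4} × [-70/3, 3⋅√2]) ∪ ([-8/63, 1/4] × {-70/3, 3⋅√2})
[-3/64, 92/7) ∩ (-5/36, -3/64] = {-3/64}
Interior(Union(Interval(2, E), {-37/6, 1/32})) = Interval.open(2, E)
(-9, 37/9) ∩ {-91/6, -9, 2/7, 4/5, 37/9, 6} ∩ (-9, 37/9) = {2/7, 4/5}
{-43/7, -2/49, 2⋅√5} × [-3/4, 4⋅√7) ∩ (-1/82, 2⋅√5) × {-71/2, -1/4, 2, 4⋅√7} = ∅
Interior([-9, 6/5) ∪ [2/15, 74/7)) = (-9, 74/7)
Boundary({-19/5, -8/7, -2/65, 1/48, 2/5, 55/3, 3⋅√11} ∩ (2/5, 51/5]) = {3⋅√11}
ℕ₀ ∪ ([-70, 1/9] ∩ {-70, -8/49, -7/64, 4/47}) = {-70, -8/49, -7/64, 4/47} ∪ ℕ₀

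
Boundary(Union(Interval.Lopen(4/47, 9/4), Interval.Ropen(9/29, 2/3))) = {4/47, 9/4}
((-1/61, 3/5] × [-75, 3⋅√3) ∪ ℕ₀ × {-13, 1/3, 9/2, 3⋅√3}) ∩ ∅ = ∅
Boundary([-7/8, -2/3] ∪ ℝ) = ∅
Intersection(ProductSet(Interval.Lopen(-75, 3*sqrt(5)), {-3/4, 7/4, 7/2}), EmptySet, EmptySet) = EmptySet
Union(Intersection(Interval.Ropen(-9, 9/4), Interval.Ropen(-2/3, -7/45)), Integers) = Union(Integers, Interval.Ropen(-2/3, -7/45))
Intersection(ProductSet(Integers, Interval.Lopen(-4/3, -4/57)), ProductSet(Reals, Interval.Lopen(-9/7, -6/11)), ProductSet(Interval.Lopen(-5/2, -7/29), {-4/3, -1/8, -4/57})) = EmptySet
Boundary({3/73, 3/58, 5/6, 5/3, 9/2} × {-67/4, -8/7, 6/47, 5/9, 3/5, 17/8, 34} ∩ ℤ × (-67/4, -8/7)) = ∅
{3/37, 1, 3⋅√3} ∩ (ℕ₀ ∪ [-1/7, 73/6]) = {3/37, 1, 3⋅√3}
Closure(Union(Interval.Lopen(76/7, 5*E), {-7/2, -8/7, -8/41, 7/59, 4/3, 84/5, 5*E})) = Union({-7/2, -8/7, -8/41, 7/59, 4/3, 84/5}, Interval(76/7, 5*E))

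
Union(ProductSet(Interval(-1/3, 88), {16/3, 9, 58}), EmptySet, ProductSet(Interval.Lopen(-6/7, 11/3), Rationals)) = Union(ProductSet(Interval.Lopen(-6/7, 11/3), Rationals), ProductSet(Interval(-1/3, 88), {16/3, 9, 58}))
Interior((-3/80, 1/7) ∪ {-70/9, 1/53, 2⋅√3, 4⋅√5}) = (-3/80, 1/7)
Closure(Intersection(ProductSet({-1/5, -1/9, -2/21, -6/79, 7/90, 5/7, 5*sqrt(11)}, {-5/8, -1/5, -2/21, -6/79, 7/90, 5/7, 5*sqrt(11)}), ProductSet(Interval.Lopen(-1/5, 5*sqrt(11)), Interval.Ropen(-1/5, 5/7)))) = ProductSet({-1/9, -2/21, -6/79, 7/90, 5/7, 5*sqrt(11)}, {-1/5, -2/21, -6/79, 7/90})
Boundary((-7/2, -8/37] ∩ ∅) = ∅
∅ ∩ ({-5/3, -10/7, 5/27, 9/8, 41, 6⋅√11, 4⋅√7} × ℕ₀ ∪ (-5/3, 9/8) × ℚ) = ∅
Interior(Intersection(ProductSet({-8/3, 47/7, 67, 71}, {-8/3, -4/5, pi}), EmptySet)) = EmptySet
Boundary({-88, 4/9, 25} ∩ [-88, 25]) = {-88, 4/9, 25}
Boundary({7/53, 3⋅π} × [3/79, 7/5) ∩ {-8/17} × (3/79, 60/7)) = ∅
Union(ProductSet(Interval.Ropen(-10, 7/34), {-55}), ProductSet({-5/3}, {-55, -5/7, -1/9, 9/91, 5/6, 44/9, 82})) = Union(ProductSet({-5/3}, {-55, -5/7, -1/9, 9/91, 5/6, 44/9, 82}), ProductSet(Interval.Ropen(-10, 7/34), {-55}))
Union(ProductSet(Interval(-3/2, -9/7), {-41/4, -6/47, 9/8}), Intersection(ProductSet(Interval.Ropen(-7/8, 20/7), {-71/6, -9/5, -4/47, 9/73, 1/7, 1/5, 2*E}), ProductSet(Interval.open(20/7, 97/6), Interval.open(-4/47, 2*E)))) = ProductSet(Interval(-3/2, -9/7), {-41/4, -6/47, 9/8})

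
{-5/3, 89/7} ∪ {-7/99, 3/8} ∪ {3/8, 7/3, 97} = {-5/3, -7/99, 3/8, 7/3, 89/7, 97}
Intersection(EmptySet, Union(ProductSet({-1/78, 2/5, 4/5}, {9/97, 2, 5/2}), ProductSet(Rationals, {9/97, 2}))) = EmptySet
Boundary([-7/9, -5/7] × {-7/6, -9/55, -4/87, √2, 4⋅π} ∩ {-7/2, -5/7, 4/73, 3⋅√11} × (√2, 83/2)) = {-5/7} × {4⋅π}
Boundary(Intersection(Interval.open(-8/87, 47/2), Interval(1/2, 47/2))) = {1/2, 47/2}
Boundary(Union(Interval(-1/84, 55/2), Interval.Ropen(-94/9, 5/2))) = {-94/9, 55/2}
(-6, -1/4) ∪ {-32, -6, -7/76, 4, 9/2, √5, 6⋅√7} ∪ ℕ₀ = {-32, -7/76, 9/2, √5, 6⋅√7} ∪ [-6, -1/4) ∪ ℕ₀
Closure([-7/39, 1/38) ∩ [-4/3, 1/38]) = [-7/39, 1/38]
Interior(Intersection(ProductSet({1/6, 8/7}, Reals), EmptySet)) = EmptySet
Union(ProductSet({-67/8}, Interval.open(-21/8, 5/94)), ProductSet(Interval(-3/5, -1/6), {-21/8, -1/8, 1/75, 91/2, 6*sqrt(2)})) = Union(ProductSet({-67/8}, Interval.open(-21/8, 5/94)), ProductSet(Interval(-3/5, -1/6), {-21/8, -1/8, 1/75, 91/2, 6*sqrt(2)}))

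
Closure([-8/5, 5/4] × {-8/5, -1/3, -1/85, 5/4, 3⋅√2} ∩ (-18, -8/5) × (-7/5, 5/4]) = ∅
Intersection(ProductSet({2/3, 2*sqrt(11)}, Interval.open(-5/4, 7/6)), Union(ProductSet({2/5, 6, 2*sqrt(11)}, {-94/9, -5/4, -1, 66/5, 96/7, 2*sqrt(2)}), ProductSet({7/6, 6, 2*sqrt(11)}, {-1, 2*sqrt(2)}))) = ProductSet({2*sqrt(11)}, {-1})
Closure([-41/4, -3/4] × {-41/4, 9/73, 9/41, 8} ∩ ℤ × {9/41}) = {-10, -9, …, -1} × {9/41}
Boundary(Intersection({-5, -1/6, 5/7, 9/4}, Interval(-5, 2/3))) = {-5, -1/6}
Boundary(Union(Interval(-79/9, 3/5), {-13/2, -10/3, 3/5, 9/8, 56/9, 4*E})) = {-79/9, 3/5, 9/8, 56/9, 4*E}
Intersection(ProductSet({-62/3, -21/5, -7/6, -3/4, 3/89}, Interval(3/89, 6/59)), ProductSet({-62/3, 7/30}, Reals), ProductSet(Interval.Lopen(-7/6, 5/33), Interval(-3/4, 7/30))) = EmptySet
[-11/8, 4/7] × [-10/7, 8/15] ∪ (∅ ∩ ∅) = [-11/8, 4/7] × [-10/7, 8/15]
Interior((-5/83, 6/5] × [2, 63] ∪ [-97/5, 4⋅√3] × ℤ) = (-5/83, 6/5) × ((ℤ \ ℤ \ (2, 63)) ∪ ({2, 3, …, 63} \ ℤ \ (2, 63)) ∪ ([2, 63] \ ℤ \ (2, 63)) ∪ (ℤ \ ([2, 63] ∪ (ℤ \ (2, 63)))))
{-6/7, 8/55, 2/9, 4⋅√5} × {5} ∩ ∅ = ∅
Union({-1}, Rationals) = Rationals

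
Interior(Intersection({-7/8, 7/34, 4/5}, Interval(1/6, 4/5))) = EmptySet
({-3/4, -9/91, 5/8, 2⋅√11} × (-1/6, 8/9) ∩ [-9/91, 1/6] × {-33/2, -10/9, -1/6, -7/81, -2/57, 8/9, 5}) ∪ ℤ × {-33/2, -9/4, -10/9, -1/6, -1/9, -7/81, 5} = ({-9/91} × {-7/81, -2/57}) ∪ (ℤ × {-33/2, -9/4, -10/9, -1/6, -1/9, -7/81, 5})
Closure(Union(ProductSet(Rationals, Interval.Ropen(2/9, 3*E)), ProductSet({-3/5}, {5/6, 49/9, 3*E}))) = ProductSet(Reals, Interval(2/9, 3*E))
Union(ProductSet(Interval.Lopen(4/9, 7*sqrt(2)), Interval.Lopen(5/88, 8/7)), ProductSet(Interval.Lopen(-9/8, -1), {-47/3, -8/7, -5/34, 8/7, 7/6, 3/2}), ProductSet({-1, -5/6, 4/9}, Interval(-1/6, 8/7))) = Union(ProductSet({-1, -5/6, 4/9}, Interval(-1/6, 8/7)), ProductSet(Interval.Lopen(-9/8, -1), {-47/3, -8/7, -5/34, 8/7, 7/6, 3/2}), ProductSet(Interval.Lopen(4/9, 7*sqrt(2)), Interval.Lopen(5/88, 8/7)))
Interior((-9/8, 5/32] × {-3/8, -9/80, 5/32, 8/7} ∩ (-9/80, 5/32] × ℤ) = ∅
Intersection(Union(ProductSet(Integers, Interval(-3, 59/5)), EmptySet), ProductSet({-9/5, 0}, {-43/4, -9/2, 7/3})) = ProductSet({0}, {7/3})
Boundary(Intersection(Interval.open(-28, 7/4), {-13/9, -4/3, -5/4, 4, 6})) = {-13/9, -4/3, -5/4}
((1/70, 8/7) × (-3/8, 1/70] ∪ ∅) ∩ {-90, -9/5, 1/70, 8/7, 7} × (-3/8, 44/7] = ∅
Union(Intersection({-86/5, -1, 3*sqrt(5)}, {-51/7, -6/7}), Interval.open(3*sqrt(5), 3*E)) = Interval.open(3*sqrt(5), 3*E)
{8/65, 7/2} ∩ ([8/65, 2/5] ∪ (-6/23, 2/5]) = {8/65}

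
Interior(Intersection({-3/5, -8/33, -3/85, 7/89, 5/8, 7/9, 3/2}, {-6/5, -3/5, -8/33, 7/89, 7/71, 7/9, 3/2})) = EmptySet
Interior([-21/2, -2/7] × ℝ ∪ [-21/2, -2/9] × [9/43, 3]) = ((-21/2, -2/7) × (-∞, ∞)) ∪ ((-21/2, -2/9) × (9/43, 3))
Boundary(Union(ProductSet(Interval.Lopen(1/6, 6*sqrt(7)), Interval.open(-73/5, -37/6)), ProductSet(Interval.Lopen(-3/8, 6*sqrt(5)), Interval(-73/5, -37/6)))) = Union(ProductSet({-3/8, 6*sqrt(7)}, Interval(-73/5, -37/6)), ProductSet(Interval(-3/8, 6*sqrt(7)), {-73/5, -37/6}))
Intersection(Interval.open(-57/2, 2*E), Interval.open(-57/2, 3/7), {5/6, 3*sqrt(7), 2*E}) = EmptySet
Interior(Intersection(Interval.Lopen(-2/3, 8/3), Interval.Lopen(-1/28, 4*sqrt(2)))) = Interval.open(-1/28, 8/3)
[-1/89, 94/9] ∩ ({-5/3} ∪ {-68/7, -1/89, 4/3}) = {-1/89, 4/3}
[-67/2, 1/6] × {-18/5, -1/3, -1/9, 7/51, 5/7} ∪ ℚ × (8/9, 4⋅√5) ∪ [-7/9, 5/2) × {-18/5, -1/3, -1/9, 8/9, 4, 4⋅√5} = (ℚ × (8/9, 4⋅√5)) ∪ ([-67/2, 1/6] × {-18/5, -1/3, -1/9, 7/51, 5/7}) ∪ ([-7/9, 5/2) × {-18/5, -1/3, -1/9, 8/9, 4, 4⋅√5})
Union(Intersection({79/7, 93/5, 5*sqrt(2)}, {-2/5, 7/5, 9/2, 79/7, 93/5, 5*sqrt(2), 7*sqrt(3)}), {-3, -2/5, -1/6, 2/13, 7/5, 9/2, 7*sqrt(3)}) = {-3, -2/5, -1/6, 2/13, 7/5, 9/2, 79/7, 93/5, 5*sqrt(2), 7*sqrt(3)}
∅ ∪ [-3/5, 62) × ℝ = [-3/5, 62) × ℝ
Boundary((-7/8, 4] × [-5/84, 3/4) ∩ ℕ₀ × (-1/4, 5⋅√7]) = {0, 1, …, 4} × [-5/84, 3/4]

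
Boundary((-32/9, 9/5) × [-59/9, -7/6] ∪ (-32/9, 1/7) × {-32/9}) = ({-32/9, 9/5} × [-59/9, -7/6]) ∪ ([-32/9, 9/5] × {-59/9, -7/6})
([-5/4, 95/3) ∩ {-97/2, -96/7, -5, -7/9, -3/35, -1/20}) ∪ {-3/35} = {-7/9, -3/35, -1/20}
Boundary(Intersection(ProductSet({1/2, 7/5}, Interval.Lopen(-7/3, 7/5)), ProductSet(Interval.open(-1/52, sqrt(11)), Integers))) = ProductSet({1/2, 7/5}, Range(-2, 2, 1))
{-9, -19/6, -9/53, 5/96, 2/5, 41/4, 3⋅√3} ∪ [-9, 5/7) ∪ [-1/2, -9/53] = [-9, 5/7) ∪ {41/4, 3⋅√3}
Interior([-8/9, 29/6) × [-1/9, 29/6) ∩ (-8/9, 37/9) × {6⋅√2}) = ∅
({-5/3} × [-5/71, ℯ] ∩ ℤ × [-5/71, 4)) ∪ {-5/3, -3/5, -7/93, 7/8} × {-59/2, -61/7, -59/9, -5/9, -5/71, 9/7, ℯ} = {-5/3, -3/5, -7/93, 7/8} × {-59/2, -61/7, -59/9, -5/9, -5/71, 9/7, ℯ}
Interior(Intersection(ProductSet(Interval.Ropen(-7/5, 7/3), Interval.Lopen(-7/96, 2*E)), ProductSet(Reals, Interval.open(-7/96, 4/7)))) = ProductSet(Interval.open(-7/5, 7/3), Interval.open(-7/96, 4/7))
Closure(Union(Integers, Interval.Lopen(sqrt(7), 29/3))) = Union(Integers, Interval(sqrt(7), 29/3))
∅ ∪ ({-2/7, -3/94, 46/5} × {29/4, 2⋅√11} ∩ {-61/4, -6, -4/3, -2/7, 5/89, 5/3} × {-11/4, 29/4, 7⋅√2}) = {-2/7} × {29/4}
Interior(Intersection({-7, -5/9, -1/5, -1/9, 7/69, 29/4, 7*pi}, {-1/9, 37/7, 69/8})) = EmptySet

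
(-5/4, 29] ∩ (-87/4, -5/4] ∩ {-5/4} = ∅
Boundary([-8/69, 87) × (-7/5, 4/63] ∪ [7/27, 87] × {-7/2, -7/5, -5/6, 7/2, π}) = ({87} × {-7/2, -7/5, -5/6, 7/2, π}) ∪ ({-8/69, 87} × [-7/5, 4/63]) ∪ ([-8/69, 87] × {-7/5, 4/63}) ∪ ([7/27, 87] × {-7/2, -7/5, 7/2, π})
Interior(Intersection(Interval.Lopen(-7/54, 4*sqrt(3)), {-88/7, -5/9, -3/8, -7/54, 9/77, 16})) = EmptySet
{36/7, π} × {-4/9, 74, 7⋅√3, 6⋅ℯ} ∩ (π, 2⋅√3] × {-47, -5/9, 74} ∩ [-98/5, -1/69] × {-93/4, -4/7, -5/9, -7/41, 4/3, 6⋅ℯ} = ∅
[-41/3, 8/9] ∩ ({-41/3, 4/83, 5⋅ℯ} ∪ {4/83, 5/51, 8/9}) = {-41/3, 4/83, 5/51, 8/9}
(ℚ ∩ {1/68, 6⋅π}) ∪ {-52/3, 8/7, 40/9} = {-52/3, 1/68, 8/7, 40/9}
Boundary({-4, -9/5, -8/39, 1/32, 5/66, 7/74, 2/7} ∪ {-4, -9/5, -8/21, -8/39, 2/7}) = {-4, -9/5, -8/21, -8/39, 1/32, 5/66, 7/74, 2/7}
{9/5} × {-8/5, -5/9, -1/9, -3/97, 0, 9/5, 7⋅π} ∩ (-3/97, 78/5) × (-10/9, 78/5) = {9/5} × {-5/9, -1/9, -3/97, 0, 9/5}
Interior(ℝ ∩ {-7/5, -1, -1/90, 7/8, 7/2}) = ∅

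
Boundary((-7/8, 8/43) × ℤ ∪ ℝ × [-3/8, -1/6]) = (ℝ × {-3/8, -1/6}) ∪ ([-7/8, 8/43] × ℤ \ (-3/8, -1/6))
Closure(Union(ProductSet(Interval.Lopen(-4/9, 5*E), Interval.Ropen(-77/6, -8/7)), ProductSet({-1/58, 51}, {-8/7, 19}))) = Union(ProductSet({-4/9, 5*E}, Interval(-77/6, -8/7)), ProductSet({-1/58, 51}, {-8/7, 19}), ProductSet(Interval(-4/9, 5*E), {-77/6, -8/7}), ProductSet(Interval.Lopen(-4/9, 5*E), Interval.Ropen(-77/6, -8/7)))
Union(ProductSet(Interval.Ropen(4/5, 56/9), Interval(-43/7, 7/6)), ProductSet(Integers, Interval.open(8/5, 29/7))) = Union(ProductSet(Integers, Interval.open(8/5, 29/7)), ProductSet(Interval.Ropen(4/5, 56/9), Interval(-43/7, 7/6)))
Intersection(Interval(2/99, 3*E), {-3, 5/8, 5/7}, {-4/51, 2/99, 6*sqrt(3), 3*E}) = EmptySet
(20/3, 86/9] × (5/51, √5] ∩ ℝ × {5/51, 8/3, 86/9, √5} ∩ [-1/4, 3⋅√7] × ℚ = ∅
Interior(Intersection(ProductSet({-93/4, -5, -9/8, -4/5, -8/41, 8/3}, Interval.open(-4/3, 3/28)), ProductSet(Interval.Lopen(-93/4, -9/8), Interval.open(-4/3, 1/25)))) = EmptySet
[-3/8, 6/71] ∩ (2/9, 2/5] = ∅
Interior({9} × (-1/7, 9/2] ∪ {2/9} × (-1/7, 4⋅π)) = ∅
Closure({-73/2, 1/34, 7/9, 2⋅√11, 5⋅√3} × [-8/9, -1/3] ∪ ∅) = {-73/2, 1/34, 7/9, 2⋅√11, 5⋅√3} × [-8/9, -1/3]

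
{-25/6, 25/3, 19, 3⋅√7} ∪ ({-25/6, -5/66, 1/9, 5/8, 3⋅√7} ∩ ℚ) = {-25/6, -5/66, 1/9, 5/8, 25/3, 19, 3⋅√7}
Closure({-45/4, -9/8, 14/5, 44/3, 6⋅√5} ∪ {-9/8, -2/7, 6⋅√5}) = {-45/4, -9/8, -2/7, 14/5, 44/3, 6⋅√5}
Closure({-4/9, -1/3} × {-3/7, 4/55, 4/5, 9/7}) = {-4/9, -1/3} × {-3/7, 4/55, 4/5, 9/7}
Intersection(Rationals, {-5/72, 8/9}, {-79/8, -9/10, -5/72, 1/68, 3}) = {-5/72}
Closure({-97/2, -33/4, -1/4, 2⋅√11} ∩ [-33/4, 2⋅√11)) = {-33/4, -1/4}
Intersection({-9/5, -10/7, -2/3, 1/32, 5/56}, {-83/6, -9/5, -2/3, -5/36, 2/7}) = {-9/5, -2/3}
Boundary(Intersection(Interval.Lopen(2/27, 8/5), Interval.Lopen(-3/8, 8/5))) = {2/27, 8/5}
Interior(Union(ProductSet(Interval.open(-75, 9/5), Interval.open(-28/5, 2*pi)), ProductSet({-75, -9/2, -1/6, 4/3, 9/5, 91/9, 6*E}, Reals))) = ProductSet(Interval.open(-75, 9/5), Interval.open(-28/5, 2*pi))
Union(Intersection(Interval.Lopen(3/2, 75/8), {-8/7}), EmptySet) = EmptySet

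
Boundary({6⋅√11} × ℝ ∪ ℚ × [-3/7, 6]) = (ℝ × [-3/7, 6]) ∪ ({6⋅√11} × ℝ)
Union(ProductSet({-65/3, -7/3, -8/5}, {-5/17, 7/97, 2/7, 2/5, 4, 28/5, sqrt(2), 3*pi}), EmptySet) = ProductSet({-65/3, -7/3, -8/5}, {-5/17, 7/97, 2/7, 2/5, 4, 28/5, sqrt(2), 3*pi})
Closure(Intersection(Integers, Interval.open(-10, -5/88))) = Range(-9, 0, 1)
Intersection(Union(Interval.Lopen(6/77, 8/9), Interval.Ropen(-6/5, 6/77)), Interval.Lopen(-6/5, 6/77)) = Interval.open(-6/5, 6/77)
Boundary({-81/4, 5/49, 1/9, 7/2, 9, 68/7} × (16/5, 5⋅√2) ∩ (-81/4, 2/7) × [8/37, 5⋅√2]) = {5/49, 1/9} × [16/5, 5⋅√2]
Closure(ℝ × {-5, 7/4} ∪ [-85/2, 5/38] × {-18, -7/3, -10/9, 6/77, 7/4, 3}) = (ℝ × {-5, 7/4}) ∪ ([-85/2, 5/38] × {-18, -7/3, -10/9, 6/77, 7/4, 3})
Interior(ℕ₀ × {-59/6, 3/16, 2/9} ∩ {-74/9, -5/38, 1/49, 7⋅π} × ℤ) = ∅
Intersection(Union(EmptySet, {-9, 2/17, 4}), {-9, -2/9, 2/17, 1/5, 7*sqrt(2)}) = {-9, 2/17}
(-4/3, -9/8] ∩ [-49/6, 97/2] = (-4/3, -9/8]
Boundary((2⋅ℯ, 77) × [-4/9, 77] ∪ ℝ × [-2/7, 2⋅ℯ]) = ([2⋅ℯ, 77] × {-4/9, 77}) ∪ ({77, 2⋅ℯ} × ([-4/9, -2/7] ∪ [2⋅ℯ, 77])) ∪ (((-∞, 2⋅ℯ] ∪ [77, ∞)) × {-2/7, 2⋅ℯ})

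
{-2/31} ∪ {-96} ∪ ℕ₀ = {-96, -2/31} ∪ ℕ₀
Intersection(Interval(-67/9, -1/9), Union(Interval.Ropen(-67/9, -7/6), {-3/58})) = Interval.Ropen(-67/9, -7/6)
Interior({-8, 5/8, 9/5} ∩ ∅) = ∅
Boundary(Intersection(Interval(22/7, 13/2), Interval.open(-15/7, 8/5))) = EmptySet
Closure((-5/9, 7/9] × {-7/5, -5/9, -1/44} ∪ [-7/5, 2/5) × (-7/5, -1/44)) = ({-7/5, 2/5} × [-7/5, -1/44]) ∪ ([-7/5, 7/9] × {-7/5, -1/44}) ∪ ((-5/9, 7/9] × {-7/5, -5/9, -1/44}) ∪ ([-7/5, 2/5) × (-7/5, -1/44))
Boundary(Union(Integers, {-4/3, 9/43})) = Union({-4/3, 9/43}, Integers)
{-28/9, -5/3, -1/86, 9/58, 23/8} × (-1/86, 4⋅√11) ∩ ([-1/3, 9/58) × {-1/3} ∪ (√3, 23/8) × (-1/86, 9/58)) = ∅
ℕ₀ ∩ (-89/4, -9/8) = ∅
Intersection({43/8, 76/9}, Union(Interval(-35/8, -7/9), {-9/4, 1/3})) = EmptySet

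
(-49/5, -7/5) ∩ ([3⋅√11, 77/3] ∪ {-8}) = {-8}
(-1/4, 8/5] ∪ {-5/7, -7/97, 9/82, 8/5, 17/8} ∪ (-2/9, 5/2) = {-5/7} ∪ (-1/4, 5/2)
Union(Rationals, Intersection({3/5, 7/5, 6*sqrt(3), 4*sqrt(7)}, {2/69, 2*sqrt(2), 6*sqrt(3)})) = Union({6*sqrt(3)}, Rationals)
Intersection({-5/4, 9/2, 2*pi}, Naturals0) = EmptySet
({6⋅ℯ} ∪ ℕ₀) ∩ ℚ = ℕ₀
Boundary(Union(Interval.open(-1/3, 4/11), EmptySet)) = {-1/3, 4/11}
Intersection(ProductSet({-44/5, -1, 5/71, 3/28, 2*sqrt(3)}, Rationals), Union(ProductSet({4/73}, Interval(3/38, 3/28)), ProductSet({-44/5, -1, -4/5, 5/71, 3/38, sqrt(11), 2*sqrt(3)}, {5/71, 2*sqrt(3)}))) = ProductSet({-44/5, -1, 5/71, 2*sqrt(3)}, {5/71})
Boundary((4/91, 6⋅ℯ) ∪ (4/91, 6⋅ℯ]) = {4/91, 6⋅ℯ}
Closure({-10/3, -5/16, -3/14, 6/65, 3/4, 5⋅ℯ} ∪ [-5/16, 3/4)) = {-10/3, 5⋅ℯ} ∪ [-5/16, 3/4]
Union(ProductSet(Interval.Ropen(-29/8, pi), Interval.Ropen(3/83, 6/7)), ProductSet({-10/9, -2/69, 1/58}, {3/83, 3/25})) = ProductSet(Interval.Ropen(-29/8, pi), Interval.Ropen(3/83, 6/7))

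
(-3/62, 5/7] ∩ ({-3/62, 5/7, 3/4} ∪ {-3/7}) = {5/7}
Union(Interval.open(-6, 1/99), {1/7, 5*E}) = Union({1/7, 5*E}, Interval.open(-6, 1/99))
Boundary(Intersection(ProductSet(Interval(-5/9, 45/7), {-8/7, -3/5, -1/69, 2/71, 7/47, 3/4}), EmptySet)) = EmptySet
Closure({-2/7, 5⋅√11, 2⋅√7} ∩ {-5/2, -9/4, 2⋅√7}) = {2⋅√7}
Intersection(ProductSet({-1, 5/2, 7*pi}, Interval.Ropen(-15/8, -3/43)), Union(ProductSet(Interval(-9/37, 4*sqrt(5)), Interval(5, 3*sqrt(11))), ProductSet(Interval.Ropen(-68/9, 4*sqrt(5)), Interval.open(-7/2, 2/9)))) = ProductSet({-1, 5/2}, Interval.Ropen(-15/8, -3/43))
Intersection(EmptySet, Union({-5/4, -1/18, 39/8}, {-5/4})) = EmptySet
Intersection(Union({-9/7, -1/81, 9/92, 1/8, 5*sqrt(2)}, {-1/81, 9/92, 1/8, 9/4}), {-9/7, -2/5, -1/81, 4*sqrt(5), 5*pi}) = {-9/7, -1/81}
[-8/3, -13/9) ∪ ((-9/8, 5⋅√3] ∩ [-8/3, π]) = [-8/3, -13/9) ∪ (-9/8, π]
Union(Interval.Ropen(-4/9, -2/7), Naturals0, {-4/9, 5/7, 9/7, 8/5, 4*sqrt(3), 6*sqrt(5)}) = Union({5/7, 9/7, 8/5, 4*sqrt(3), 6*sqrt(5)}, Interval.Ropen(-4/9, -2/7), Naturals0)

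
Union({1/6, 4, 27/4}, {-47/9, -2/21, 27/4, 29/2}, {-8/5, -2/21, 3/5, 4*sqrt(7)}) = {-47/9, -8/5, -2/21, 1/6, 3/5, 4, 27/4, 29/2, 4*sqrt(7)}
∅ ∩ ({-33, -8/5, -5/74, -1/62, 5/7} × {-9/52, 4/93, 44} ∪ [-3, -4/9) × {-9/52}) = ∅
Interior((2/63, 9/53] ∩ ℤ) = ∅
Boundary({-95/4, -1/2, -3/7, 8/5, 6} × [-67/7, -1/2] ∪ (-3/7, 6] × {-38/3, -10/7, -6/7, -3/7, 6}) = ({-95/4, -1/2, -3/7, 8/5, 6} × [-67/7, -1/2]) ∪ ([-3/7, 6] × {-38/3, -10/7, -6/7, -3/7, 6})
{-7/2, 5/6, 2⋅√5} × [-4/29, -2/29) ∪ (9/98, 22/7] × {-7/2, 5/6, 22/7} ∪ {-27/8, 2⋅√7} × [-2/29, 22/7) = ((9/98, 22/7] × {-7/2, 5/6, 22/7}) ∪ ({-27/8, 2⋅√7} × [-2/29, 22/7)) ∪ ({-7/2, 5/6, 2⋅√5} × [-4/29, -2/29))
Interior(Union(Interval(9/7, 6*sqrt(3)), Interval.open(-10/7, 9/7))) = Interval.open(-10/7, 6*sqrt(3))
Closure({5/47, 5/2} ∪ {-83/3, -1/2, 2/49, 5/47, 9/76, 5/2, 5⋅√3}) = {-83/3, -1/2, 2/49, 5/47, 9/76, 5/2, 5⋅√3}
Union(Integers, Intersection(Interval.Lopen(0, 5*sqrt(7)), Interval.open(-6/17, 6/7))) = Union(Integers, Interval.Ropen(0, 6/7))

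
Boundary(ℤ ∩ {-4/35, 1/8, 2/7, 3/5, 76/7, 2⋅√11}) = ∅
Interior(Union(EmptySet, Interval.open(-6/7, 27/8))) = Interval.open(-6/7, 27/8)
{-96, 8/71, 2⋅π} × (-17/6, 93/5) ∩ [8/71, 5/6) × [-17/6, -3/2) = {8/71} × (-17/6, -3/2)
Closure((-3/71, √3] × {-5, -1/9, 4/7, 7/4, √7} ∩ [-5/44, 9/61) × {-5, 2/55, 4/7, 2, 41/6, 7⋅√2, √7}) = [-3/71, 9/61] × {-5, 4/7, √7}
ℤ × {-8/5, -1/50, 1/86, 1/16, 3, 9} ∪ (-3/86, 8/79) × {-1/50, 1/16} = (ℤ × {-8/5, -1/50, 1/86, 1/16, 3, 9}) ∪ ((-3/86, 8/79) × {-1/50, 1/16})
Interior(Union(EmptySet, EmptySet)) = EmptySet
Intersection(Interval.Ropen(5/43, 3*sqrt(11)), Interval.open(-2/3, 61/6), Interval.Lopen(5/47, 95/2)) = Interval.Ropen(5/43, 3*sqrt(11))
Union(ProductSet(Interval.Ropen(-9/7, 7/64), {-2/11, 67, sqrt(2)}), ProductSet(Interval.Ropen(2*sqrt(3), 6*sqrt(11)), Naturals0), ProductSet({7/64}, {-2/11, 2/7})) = Union(ProductSet({7/64}, {-2/11, 2/7}), ProductSet(Interval.Ropen(-9/7, 7/64), {-2/11, 67, sqrt(2)}), ProductSet(Interval.Ropen(2*sqrt(3), 6*sqrt(11)), Naturals0))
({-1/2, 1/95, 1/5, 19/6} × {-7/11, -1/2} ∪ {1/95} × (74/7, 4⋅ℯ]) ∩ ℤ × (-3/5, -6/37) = ∅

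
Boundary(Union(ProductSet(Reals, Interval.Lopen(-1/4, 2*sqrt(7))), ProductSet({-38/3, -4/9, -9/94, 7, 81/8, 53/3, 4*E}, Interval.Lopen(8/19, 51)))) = Union(ProductSet({-38/3, -4/9, -9/94, 7, 81/8, 53/3, 4*E}, Interval(2*sqrt(7), 51)), ProductSet(Reals, {-1/4, 2*sqrt(7)}))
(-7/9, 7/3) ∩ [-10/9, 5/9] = (-7/9, 5/9]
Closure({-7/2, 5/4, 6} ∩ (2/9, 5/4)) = ∅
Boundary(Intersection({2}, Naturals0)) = {2}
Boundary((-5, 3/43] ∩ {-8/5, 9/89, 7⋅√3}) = {-8/5}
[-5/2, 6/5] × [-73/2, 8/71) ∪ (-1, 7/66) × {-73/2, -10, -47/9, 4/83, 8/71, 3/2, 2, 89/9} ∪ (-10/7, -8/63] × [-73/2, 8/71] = ([-5/2, 6/5] × [-73/2, 8/71)) ∪ ((-10/7, -8/63] × [-73/2, 8/71]) ∪ ((-1, 7/66) × {-73/2, -10, -47/9, 4/83, 8/71, 3/2, 2, 89/9})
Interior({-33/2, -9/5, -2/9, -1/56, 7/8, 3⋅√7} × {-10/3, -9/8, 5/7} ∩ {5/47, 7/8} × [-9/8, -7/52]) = ∅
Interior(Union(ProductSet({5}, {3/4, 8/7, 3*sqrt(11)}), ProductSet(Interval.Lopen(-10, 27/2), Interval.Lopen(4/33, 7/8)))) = ProductSet(Interval.open(-10, 27/2), Interval.open(4/33, 7/8))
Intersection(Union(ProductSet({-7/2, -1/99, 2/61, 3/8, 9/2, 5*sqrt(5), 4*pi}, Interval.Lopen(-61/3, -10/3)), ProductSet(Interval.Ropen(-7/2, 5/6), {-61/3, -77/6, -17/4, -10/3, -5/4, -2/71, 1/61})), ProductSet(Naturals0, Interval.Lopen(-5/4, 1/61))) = ProductSet(Range(0, 1, 1), {-2/71, 1/61})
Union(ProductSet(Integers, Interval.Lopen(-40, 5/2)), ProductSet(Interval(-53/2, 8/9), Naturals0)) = Union(ProductSet(Integers, Interval.Lopen(-40, 5/2)), ProductSet(Interval(-53/2, 8/9), Naturals0))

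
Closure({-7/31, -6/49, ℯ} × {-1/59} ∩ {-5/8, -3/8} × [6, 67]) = ∅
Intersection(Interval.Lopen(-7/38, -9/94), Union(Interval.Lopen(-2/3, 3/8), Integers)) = Interval.Lopen(-7/38, -9/94)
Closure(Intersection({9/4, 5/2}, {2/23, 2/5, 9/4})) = {9/4}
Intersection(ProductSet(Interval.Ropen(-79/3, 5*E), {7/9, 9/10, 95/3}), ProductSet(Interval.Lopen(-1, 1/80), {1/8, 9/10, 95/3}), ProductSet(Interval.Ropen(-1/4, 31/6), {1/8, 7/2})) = EmptySet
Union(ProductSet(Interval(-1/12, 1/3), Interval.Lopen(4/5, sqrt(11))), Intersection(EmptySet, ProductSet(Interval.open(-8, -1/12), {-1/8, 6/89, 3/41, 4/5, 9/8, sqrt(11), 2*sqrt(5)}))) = ProductSet(Interval(-1/12, 1/3), Interval.Lopen(4/5, sqrt(11)))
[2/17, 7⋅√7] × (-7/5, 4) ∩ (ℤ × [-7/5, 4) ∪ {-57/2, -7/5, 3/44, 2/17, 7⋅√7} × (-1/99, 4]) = ({1, 2, …, 18} × (-7/5, 4)) ∪ ({2/17, 7⋅√7} × (-1/99, 4))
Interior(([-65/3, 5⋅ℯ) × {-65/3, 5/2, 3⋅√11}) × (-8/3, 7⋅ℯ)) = ∅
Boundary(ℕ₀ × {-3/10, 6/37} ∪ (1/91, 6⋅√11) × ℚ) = (ℕ₀ × {-3/10, 6/37}) ∪ ([1/91, 6⋅√11] × ℝ)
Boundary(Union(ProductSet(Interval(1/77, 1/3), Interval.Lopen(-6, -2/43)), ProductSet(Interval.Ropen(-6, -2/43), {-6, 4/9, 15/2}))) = Union(ProductSet({1/77, 1/3}, Interval(-6, -2/43)), ProductSet(Interval(-6, -2/43), {-6, 4/9, 15/2}), ProductSet(Interval(1/77, 1/3), {-6, -2/43}))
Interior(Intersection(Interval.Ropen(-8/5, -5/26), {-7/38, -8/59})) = EmptySet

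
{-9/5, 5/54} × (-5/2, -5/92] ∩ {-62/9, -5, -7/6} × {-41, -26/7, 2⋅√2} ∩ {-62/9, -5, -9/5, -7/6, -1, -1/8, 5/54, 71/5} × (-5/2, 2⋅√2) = ∅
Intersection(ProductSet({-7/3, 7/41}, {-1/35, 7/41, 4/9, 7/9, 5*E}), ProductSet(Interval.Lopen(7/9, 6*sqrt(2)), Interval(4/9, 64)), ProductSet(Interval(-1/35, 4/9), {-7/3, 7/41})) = EmptySet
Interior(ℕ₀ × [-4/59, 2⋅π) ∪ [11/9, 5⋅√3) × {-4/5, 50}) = ∅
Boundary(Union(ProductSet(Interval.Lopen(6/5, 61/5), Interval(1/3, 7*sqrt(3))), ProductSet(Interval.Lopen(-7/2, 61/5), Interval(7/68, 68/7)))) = Union(ProductSet({61/5}, Interval(1/3, 7*sqrt(3))), ProductSet({-7/2, 61/5}, Interval(7/68, 68/7)), ProductSet({6/5, 61/5}, Interval(68/7, 7*sqrt(3))), ProductSet(Interval(-7/2, 61/5), {7/68}), ProductSet(Interval(6/5, 61/5), {7*sqrt(3)}), ProductSet(Union({61/5}, Interval(-7/2, 6/5)), {7/68, 68/7}))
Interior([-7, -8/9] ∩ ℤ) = ∅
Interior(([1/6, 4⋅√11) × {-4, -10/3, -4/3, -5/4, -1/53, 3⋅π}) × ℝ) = ∅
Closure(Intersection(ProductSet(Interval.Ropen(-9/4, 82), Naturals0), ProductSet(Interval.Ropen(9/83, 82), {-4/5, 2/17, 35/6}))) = EmptySet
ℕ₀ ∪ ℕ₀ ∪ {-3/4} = {-3/4} ∪ ℕ₀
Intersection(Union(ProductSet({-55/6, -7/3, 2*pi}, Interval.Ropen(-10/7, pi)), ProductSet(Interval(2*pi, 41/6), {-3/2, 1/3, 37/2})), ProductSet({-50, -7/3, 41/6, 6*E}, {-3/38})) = ProductSet({-7/3}, {-3/38})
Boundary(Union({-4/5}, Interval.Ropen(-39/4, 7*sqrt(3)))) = {-39/4, 7*sqrt(3)}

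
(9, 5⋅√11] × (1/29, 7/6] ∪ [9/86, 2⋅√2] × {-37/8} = ([9/86, 2⋅√2] × {-37/8}) ∪ ((9, 5⋅√11] × (1/29, 7/6])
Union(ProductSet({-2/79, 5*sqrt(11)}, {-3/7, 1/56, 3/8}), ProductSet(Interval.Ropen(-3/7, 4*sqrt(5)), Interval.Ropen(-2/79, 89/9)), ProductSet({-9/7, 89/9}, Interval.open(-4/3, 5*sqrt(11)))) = Union(ProductSet({-9/7, 89/9}, Interval.open(-4/3, 5*sqrt(11))), ProductSet({-2/79, 5*sqrt(11)}, {-3/7, 1/56, 3/8}), ProductSet(Interval.Ropen(-3/7, 4*sqrt(5)), Interval.Ropen(-2/79, 89/9)))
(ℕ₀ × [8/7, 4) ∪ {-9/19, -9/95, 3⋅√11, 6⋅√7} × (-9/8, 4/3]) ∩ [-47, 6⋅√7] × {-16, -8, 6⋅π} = ∅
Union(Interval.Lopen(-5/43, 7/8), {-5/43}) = Interval(-5/43, 7/8)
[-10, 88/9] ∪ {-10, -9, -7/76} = [-10, 88/9]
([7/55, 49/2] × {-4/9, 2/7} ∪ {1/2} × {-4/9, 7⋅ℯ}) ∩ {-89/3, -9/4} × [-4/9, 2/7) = ∅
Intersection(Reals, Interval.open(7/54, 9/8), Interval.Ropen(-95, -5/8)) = EmptySet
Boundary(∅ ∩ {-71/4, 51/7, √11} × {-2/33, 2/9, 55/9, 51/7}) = ∅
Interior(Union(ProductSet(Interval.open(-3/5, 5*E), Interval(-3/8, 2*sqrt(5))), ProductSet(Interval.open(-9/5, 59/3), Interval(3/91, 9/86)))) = Union(ProductSet(Interval.open(-9/5, 59/3), Interval.open(3/91, 9/86)), ProductSet(Interval.open(-3/5, 5*E), Interval.open(-3/8, 2*sqrt(5))))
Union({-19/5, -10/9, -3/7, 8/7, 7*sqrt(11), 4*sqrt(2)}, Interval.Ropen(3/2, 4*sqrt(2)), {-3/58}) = Union({-19/5, -10/9, -3/7, -3/58, 8/7, 7*sqrt(11)}, Interval(3/2, 4*sqrt(2)))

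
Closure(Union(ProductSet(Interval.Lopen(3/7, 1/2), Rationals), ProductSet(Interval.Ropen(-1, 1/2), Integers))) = Union(ProductSet(Interval(-1, 1/2), Integers), ProductSet(Interval(3/7, 1/2), Reals))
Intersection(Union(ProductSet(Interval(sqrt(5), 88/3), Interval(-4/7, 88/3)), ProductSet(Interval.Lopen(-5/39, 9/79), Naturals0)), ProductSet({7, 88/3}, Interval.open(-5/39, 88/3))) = ProductSet({7, 88/3}, Interval.open(-5/39, 88/3))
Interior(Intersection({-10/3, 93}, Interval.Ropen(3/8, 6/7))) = EmptySet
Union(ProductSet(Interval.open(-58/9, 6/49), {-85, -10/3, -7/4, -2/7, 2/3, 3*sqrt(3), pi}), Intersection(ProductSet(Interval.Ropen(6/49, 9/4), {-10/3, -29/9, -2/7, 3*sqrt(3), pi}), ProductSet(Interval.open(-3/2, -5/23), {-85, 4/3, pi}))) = ProductSet(Interval.open(-58/9, 6/49), {-85, -10/3, -7/4, -2/7, 2/3, 3*sqrt(3), pi})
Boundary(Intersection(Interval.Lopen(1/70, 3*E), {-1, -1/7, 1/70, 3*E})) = {3*E}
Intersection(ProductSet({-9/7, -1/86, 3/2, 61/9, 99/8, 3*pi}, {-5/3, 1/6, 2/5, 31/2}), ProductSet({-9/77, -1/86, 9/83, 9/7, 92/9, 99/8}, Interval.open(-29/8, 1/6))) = ProductSet({-1/86, 99/8}, {-5/3})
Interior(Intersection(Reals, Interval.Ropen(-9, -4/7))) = Interval.open(-9, -4/7)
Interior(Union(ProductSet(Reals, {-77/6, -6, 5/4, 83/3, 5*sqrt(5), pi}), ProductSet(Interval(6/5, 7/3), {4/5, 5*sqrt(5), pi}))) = EmptySet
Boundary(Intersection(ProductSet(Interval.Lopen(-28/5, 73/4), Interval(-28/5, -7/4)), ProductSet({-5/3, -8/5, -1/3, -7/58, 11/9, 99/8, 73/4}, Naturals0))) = EmptySet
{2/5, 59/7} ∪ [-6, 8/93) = [-6, 8/93) ∪ {2/5, 59/7}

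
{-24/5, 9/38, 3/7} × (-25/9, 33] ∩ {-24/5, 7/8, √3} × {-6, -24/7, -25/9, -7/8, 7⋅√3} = {-24/5} × {-7/8, 7⋅√3}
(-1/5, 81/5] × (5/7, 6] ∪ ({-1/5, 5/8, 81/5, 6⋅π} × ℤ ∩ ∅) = (-1/5, 81/5] × (5/7, 6]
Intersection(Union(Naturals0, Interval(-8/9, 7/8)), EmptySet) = EmptySet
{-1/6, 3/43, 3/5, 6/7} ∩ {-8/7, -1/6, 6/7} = {-1/6, 6/7}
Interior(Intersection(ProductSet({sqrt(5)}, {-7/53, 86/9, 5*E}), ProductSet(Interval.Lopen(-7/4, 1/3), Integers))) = EmptySet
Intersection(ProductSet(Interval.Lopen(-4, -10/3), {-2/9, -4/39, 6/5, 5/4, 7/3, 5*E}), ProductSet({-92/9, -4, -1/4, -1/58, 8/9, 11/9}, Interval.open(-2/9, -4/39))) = EmptySet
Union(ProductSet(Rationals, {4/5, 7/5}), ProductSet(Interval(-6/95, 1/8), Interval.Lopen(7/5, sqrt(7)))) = Union(ProductSet(Interval(-6/95, 1/8), Interval.Lopen(7/5, sqrt(7))), ProductSet(Rationals, {4/5, 7/5}))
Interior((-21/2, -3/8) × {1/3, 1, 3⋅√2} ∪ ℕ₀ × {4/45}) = ∅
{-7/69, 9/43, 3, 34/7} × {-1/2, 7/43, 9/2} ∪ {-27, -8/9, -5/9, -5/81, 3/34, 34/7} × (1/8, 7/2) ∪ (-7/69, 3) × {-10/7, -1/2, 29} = ({-7/69, 9/43, 3, 34/7} × {-1/2, 7/43, 9/2}) ∪ ((-7/69, 3) × {-10/7, -1/2, 29}) ∪ ({-27, -8/9, -5/9, -5/81, 3/34, 34/7} × (1/8, 7/2))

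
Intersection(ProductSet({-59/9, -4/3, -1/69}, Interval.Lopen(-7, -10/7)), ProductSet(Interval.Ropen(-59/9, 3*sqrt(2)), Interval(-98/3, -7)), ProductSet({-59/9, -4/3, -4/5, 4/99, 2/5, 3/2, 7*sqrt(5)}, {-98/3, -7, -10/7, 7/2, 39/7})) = EmptySet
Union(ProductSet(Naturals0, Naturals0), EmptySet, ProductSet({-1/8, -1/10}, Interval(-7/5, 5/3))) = Union(ProductSet({-1/8, -1/10}, Interval(-7/5, 5/3)), ProductSet(Naturals0, Naturals0))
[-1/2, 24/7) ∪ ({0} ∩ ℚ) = [-1/2, 24/7)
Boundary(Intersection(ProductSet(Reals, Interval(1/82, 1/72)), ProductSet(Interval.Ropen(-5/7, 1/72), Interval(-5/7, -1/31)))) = EmptySet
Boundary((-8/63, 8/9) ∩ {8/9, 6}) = ∅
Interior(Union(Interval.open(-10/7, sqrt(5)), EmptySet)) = Interval.open(-10/7, sqrt(5))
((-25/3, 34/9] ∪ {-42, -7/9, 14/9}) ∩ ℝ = {-42} ∪ (-25/3, 34/9]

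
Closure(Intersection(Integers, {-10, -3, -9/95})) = {-10, -3}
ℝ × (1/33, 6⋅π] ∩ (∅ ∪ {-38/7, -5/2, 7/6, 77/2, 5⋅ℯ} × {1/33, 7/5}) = {-38/7, -5/2, 7/6, 77/2, 5⋅ℯ} × {7/5}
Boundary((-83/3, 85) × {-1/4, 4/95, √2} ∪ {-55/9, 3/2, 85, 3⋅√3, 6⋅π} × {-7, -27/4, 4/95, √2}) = ([-83/3, 85] × {-1/4, 4/95, √2}) ∪ ({-55/9, 3/2, 85, 3⋅√3, 6⋅π} × {-7, -27/4, 4/95, √2})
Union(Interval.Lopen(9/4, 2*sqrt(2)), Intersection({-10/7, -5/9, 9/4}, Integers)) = Interval.Lopen(9/4, 2*sqrt(2))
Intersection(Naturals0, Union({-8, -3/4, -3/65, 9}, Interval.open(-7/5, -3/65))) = {9}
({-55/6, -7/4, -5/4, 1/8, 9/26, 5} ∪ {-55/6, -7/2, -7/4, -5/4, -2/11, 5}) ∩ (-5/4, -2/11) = ∅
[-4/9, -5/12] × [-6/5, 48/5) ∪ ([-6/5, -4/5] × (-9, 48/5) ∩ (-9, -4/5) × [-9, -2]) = ([-6/5, -4/5) × (-9, -2]) ∪ ([-4/9, -5/12] × [-6/5, 48/5))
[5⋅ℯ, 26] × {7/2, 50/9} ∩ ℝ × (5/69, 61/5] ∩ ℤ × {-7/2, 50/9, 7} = {14, 15, …, 26} × {50/9}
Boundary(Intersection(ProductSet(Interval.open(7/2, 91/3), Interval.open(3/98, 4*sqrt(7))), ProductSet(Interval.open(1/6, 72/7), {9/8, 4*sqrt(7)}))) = ProductSet(Interval(7/2, 72/7), {9/8})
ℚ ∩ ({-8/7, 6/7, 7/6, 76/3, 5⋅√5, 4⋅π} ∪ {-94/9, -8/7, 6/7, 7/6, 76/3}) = {-94/9, -8/7, 6/7, 7/6, 76/3}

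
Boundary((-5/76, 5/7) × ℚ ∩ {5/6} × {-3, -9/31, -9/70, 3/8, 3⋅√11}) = ∅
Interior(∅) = ∅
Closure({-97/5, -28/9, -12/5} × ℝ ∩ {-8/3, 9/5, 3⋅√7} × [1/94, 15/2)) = ∅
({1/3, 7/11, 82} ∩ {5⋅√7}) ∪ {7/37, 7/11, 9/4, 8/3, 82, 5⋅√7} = {7/37, 7/11, 9/4, 8/3, 82, 5⋅√7}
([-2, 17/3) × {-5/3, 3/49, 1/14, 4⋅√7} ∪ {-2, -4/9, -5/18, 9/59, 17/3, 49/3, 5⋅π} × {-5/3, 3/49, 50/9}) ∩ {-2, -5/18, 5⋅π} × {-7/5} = ∅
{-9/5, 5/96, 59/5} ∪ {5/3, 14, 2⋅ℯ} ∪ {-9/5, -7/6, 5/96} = {-9/5, -7/6, 5/96, 5/3, 59/5, 14, 2⋅ℯ}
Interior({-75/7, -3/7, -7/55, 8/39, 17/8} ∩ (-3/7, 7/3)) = ∅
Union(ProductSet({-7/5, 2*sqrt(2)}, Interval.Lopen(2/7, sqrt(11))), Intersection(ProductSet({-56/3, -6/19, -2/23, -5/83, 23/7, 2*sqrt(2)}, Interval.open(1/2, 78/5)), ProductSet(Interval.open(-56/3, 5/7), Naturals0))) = Union(ProductSet({-7/5, 2*sqrt(2)}, Interval.Lopen(2/7, sqrt(11))), ProductSet({-6/19, -2/23, -5/83}, Range(1, 16, 1)))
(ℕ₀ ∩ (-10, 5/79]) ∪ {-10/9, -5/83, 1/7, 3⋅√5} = {-10/9, -5/83, 1/7, 3⋅√5} ∪ {0}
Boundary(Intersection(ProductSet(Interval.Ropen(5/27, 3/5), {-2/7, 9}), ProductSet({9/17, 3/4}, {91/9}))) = EmptySet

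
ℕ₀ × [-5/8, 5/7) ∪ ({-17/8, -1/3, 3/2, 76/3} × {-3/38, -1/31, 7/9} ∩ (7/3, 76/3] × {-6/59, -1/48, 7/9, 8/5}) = ({76/3} × {7/9}) ∪ (ℕ₀ × [-5/8, 5/7))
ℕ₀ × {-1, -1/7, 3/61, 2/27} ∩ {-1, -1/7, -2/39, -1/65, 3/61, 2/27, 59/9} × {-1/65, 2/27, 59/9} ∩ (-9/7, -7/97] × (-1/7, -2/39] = ∅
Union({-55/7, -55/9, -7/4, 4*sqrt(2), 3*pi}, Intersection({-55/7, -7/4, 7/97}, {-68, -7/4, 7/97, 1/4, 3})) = {-55/7, -55/9, -7/4, 7/97, 4*sqrt(2), 3*pi}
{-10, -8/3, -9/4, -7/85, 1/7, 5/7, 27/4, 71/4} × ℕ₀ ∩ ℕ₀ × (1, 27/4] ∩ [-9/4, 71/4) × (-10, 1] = ∅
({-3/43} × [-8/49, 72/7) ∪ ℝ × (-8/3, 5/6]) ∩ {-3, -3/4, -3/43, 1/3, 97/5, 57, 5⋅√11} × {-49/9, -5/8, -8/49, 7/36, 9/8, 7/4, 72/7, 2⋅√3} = ({-3/43} × {-8/49, 7/36, 9/8, 7/4, 2⋅√3}) ∪ ({-3, -3/4, -3/43, 1/3, 97/5, 57, 5⋅√11} × {-5/8, -8/49, 7/36})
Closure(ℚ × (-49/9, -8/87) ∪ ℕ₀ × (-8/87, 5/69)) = (ℕ₀ × [-8/87, 5/69]) ∪ (ℝ × [-49/9, -8/87])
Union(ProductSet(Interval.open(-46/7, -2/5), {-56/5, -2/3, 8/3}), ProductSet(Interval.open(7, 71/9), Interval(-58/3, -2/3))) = Union(ProductSet(Interval.open(-46/7, -2/5), {-56/5, -2/3, 8/3}), ProductSet(Interval.open(7, 71/9), Interval(-58/3, -2/3)))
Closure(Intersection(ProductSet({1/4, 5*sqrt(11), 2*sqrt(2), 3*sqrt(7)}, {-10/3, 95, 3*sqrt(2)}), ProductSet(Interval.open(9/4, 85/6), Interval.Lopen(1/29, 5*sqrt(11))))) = ProductSet({2*sqrt(2), 3*sqrt(7)}, {3*sqrt(2)})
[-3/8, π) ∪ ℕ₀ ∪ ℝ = (-∞, ∞)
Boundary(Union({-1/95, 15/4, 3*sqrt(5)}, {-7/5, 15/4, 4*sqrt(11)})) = {-7/5, -1/95, 15/4, 4*sqrt(11), 3*sqrt(5)}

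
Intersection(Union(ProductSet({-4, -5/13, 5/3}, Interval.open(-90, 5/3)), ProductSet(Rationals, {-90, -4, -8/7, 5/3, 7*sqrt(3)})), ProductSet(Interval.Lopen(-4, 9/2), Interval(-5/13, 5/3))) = Union(ProductSet({-5/13, 5/3}, Interval.Ropen(-5/13, 5/3)), ProductSet(Intersection(Interval.Lopen(-4, 9/2), Rationals), {5/3}))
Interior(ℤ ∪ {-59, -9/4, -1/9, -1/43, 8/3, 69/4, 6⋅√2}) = ∅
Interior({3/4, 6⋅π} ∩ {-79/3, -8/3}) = ∅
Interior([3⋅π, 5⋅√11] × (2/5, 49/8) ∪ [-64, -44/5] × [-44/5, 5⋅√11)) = ((-64, -44/5) × (-44/5, 5⋅√11)) ∪ ((3⋅π, 5⋅√11) × (2/5, 49/8))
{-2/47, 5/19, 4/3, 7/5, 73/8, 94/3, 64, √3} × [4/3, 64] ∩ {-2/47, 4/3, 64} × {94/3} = {-2/47, 4/3, 64} × {94/3}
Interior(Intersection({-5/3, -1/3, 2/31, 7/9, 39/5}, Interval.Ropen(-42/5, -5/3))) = EmptySet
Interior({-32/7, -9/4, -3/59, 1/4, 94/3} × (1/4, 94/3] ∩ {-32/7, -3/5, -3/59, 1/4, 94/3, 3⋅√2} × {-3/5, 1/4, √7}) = ∅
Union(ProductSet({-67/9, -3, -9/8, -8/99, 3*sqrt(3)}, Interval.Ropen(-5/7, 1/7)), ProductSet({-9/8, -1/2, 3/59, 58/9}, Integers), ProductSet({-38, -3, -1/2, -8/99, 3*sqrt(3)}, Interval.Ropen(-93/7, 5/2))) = Union(ProductSet({-9/8, -1/2, 3/59, 58/9}, Integers), ProductSet({-38, -3, -1/2, -8/99, 3*sqrt(3)}, Interval.Ropen(-93/7, 5/2)), ProductSet({-67/9, -3, -9/8, -8/99, 3*sqrt(3)}, Interval.Ropen(-5/7, 1/7)))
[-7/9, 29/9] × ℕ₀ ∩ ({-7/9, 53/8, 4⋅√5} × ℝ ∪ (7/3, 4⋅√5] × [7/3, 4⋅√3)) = ({-7/9} × ℕ₀) ∪ ((7/3, 29/9] × {3, 4, 5, 6})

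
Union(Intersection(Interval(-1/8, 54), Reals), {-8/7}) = Union({-8/7}, Interval(-1/8, 54))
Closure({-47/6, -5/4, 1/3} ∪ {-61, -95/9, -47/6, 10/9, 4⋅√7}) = {-61, -95/9, -47/6, -5/4, 1/3, 10/9, 4⋅√7}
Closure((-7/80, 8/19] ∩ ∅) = ∅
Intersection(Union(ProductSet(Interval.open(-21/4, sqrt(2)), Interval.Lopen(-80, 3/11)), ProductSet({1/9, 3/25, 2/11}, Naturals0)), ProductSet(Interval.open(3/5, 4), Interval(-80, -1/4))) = ProductSet(Interval.open(3/5, sqrt(2)), Interval.Lopen(-80, -1/4))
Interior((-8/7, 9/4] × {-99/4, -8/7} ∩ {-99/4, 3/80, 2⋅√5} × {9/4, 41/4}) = ∅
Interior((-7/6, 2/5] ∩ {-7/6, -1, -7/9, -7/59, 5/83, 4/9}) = ∅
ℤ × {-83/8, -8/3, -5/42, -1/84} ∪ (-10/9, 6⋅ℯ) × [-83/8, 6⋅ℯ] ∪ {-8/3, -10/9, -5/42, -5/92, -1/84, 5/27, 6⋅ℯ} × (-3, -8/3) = (ℤ × {-83/8, -8/3, -5/42, -1/84}) ∪ ((-10/9, 6⋅ℯ) × [-83/8, 6⋅ℯ]) ∪ ({-8/3, -10/9, -5/42, -5/92, -1/84, 5/27, 6⋅ℯ} × (-3, -8/3))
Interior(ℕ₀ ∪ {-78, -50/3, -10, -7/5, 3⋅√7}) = ∅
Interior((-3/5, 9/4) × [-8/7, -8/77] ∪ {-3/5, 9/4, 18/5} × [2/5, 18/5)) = (-3/5, 9/4) × (-8/7, -8/77)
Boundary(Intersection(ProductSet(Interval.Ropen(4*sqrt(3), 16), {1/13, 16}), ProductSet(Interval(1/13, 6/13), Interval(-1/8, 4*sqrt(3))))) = EmptySet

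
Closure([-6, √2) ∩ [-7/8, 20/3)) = [-7/8, √2]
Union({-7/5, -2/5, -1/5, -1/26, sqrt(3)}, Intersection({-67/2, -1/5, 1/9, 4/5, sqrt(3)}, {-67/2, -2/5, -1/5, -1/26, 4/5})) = {-67/2, -7/5, -2/5, -1/5, -1/26, 4/5, sqrt(3)}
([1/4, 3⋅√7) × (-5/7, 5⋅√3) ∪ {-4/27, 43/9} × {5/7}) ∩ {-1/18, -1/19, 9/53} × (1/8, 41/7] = ∅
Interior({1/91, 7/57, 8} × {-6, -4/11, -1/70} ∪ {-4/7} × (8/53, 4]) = ∅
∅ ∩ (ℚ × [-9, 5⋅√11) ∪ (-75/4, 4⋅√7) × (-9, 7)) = ∅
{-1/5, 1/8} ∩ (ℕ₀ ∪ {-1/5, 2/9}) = {-1/5}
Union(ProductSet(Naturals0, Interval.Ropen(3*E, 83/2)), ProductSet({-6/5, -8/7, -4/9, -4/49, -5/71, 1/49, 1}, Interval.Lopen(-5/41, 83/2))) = Union(ProductSet({-6/5, -8/7, -4/9, -4/49, -5/71, 1/49, 1}, Interval.Lopen(-5/41, 83/2)), ProductSet(Naturals0, Interval.Ropen(3*E, 83/2)))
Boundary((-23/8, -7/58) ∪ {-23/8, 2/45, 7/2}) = {-23/8, -7/58, 2/45, 7/2}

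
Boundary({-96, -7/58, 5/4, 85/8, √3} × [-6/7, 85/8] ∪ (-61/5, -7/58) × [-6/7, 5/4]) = ({-61/5, -7/58} × [-6/7, 5/4]) ∪ ([-61/5, -7/58] × {-6/7, 5/4}) ∪ ({-96, -7/58, 5/4, 85/8, √3} × [-6/7, 85/8])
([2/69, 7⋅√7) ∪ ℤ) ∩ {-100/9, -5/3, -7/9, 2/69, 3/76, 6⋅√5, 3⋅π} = {2/69, 3/76, 6⋅√5, 3⋅π}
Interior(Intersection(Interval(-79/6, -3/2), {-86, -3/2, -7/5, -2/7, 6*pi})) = EmptySet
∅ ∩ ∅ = ∅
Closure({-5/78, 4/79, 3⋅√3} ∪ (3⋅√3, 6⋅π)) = {-5/78, 4/79} ∪ [3⋅√3, 6⋅π]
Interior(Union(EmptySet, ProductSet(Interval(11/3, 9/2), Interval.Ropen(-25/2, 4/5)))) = ProductSet(Interval.open(11/3, 9/2), Interval.open(-25/2, 4/5))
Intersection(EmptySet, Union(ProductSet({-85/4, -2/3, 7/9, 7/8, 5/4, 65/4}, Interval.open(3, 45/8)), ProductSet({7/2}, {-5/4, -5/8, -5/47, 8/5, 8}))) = EmptySet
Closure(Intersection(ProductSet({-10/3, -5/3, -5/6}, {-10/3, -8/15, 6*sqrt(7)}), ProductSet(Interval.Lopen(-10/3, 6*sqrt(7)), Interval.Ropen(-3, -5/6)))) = EmptySet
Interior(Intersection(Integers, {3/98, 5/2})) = EmptySet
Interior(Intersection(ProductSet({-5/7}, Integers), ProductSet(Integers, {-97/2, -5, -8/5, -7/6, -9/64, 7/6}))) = EmptySet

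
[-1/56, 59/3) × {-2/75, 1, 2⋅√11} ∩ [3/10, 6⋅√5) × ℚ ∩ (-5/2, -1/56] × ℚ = ∅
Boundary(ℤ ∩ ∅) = ∅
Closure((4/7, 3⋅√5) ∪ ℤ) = ℤ ∪ [4/7, 3⋅√5]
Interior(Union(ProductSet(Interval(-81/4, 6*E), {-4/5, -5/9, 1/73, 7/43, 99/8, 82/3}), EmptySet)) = EmptySet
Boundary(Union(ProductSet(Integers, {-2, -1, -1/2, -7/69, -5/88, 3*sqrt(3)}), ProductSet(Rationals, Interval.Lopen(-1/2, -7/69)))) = Union(ProductSet(Integers, {-2, -1, -1/2, -7/69, -5/88, 3*sqrt(3)}), ProductSet(Reals, Interval(-1/2, -7/69)))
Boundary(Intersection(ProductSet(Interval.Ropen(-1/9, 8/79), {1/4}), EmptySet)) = EmptySet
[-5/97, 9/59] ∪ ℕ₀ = [-5/97, 9/59] ∪ ℕ₀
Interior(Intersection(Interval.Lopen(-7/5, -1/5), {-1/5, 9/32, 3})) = EmptySet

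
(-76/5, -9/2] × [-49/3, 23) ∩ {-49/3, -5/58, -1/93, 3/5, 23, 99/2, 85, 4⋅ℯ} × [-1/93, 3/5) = ∅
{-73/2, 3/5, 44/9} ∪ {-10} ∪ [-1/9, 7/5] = {-73/2, -10, 44/9} ∪ [-1/9, 7/5]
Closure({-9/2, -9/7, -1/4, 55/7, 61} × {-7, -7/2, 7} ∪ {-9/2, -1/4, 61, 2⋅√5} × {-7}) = ({-9/2, -9/7, -1/4, 55/7, 61} × {-7, -7/2, 7}) ∪ ({-9/2, -1/4, 61, 2⋅√5} × {-7})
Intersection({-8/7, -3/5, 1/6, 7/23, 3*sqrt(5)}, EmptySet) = EmptySet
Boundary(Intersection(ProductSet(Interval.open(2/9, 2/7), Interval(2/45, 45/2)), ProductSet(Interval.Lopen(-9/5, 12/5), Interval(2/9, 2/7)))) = Union(ProductSet({2/9, 2/7}, Interval(2/9, 2/7)), ProductSet(Interval(2/9, 2/7), {2/9, 2/7}))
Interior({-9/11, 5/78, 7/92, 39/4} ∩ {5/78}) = ∅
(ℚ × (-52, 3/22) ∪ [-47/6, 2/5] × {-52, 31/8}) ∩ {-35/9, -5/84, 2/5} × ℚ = {-35/9, -5/84, 2/5} × ({-52, 31/8} ∪ (ℚ ∩ (-52, 3/22)))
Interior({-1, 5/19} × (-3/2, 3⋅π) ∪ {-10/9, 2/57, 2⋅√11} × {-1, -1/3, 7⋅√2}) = ∅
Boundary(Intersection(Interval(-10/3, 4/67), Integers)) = Range(-3, 1, 1)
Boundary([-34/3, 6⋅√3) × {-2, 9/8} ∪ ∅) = [-34/3, 6⋅√3] × {-2, 9/8}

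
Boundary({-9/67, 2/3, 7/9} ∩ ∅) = ∅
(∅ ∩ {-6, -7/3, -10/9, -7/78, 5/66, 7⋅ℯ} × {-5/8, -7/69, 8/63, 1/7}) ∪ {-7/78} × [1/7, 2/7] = {-7/78} × [1/7, 2/7]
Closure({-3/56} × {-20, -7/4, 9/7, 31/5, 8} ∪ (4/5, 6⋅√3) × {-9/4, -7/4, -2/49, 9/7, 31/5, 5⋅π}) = ({-3/56} × {-20, -7/4, 9/7, 31/5, 8}) ∪ ([4/5, 6⋅√3] × {-9/4, -7/4, -2/49, 9/7, 31/5, 5⋅π})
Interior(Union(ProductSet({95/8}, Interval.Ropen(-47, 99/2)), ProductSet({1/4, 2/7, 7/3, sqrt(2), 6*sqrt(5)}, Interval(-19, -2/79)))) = EmptySet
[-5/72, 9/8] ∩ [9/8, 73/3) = {9/8}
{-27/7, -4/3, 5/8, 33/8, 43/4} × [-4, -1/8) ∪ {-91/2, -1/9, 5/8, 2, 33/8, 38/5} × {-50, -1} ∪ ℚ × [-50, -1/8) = ℚ × [-50, -1/8)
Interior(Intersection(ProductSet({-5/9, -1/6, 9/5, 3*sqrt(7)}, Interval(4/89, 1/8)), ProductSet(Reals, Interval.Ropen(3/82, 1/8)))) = EmptySet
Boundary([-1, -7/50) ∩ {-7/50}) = ∅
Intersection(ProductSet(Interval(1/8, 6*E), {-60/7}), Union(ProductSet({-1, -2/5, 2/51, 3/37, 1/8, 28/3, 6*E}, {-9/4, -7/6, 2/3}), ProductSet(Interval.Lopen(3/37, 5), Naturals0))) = EmptySet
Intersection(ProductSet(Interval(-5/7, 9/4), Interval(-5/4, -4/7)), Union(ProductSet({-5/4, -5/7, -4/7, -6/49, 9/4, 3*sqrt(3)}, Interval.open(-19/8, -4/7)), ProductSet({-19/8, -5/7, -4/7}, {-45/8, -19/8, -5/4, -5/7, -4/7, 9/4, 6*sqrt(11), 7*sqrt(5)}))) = Union(ProductSet({-5/7, -4/7}, {-5/4, -5/7, -4/7}), ProductSet({-5/7, -4/7, -6/49, 9/4}, Interval.Ropen(-5/4, -4/7)))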